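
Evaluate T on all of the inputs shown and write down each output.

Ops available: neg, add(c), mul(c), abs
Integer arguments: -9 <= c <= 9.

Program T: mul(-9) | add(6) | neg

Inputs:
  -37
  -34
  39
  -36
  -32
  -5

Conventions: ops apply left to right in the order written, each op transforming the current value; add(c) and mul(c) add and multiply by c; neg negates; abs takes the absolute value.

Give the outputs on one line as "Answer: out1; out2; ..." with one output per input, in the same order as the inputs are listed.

-339; -312; 345; -330; -294; -51

Execution, op by op:
  -37 -> 333 -> 339 -> -339
  -34 -> 306 -> 312 -> -312
  39 -> -351 -> -345 -> 345
  -36 -> 324 -> 330 -> -330
  -32 -> 288 -> 294 -> -294
  -5 -> 45 -> 51 -> -51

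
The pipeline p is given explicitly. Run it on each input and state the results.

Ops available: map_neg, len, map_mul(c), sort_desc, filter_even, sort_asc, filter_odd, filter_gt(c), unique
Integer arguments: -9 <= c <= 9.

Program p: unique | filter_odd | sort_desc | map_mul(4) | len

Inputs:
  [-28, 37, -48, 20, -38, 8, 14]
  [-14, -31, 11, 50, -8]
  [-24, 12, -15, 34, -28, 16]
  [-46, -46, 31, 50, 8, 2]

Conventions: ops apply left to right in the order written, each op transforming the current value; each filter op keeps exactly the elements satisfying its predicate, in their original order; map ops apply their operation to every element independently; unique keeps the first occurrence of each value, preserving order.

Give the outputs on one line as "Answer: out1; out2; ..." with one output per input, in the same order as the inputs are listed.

Execution, op by op:
  [-28, 37, -48, 20, -38, 8, 14] -> [-28, 37, -48, 20, -38, 8, 14] -> [37] -> [37] -> [148] -> 1
  [-14, -31, 11, 50, -8] -> [-14, -31, 11, 50, -8] -> [-31, 11] -> [11, -31] -> [44, -124] -> 2
  [-24, 12, -15, 34, -28, 16] -> [-24, 12, -15, 34, -28, 16] -> [-15] -> [-15] -> [-60] -> 1
  [-46, -46, 31, 50, 8, 2] -> [-46, 31, 50, 8, 2] -> [31] -> [31] -> [124] -> 1

1; 2; 1; 1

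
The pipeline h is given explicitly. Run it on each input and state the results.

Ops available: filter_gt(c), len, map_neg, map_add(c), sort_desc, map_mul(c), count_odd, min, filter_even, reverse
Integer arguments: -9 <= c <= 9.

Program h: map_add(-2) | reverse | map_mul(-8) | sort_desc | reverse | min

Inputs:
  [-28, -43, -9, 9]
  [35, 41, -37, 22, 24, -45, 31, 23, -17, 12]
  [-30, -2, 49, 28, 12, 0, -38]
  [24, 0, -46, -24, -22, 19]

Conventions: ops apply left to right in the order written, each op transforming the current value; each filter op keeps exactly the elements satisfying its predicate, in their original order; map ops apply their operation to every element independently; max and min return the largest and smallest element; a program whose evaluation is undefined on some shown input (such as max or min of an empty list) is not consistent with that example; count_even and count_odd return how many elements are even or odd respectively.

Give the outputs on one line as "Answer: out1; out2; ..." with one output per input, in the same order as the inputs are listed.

Execution, op by op:
  [-28, -43, -9, 9] -> [-30, -45, -11, 7] -> [7, -11, -45, -30] -> [-56, 88, 360, 240] -> [360, 240, 88, -56] -> [-56, 88, 240, 360] -> -56
  [35, 41, -37, 22, 24, -45, 31, 23, -17, 12] -> [33, 39, -39, 20, 22, -47, 29, 21, -19, 10] -> [10, -19, 21, 29, -47, 22, 20, -39, 39, 33] -> [-80, 152, -168, -232, 376, -176, -160, 312, -312, -264] -> [376, 312, 152, -80, -160, -168, -176, -232, -264, -312] -> [-312, -264, -232, -176, -168, -160, -80, 152, 312, 376] -> -312
  [-30, -2, 49, 28, 12, 0, -38] -> [-32, -4, 47, 26, 10, -2, -40] -> [-40, -2, 10, 26, 47, -4, -32] -> [320, 16, -80, -208, -376, 32, 256] -> [320, 256, 32, 16, -80, -208, -376] -> [-376, -208, -80, 16, 32, 256, 320] -> -376
  [24, 0, -46, -24, -22, 19] -> [22, -2, -48, -26, -24, 17] -> [17, -24, -26, -48, -2, 22] -> [-136, 192, 208, 384, 16, -176] -> [384, 208, 192, 16, -136, -176] -> [-176, -136, 16, 192, 208, 384] -> -176

-56; -312; -376; -176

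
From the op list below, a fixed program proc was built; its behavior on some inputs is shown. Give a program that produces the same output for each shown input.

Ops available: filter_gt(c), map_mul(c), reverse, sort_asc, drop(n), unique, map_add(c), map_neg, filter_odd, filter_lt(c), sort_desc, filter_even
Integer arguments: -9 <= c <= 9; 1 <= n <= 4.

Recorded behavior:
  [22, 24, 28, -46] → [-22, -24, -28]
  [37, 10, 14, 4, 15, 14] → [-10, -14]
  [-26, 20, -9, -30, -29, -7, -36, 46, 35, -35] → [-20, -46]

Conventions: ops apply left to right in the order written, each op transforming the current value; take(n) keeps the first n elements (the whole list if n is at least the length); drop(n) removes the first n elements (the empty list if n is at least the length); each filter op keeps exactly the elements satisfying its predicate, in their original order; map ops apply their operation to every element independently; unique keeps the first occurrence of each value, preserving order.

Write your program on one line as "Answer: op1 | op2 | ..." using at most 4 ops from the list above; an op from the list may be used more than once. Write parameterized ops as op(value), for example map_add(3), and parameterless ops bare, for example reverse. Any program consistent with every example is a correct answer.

map_mul(-1) | unique | filter_lt(-9) | filter_even

Check, running the answer program on each example:
  [22, 24, 28, -46] -> [-22, -24, -28, 46] -> [-22, -24, -28, 46] -> [-22, -24, -28] -> [-22, -24, -28]
  [37, 10, 14, 4, 15, 14] -> [-37, -10, -14, -4, -15, -14] -> [-37, -10, -14, -4, -15] -> [-37, -10, -14, -15] -> [-10, -14]
  [-26, 20, -9, -30, -29, -7, -36, 46, 35, -35] -> [26, -20, 9, 30, 29, 7, 36, -46, -35, 35] -> [26, -20, 9, 30, 29, 7, 36, -46, -35, 35] -> [-20, -46, -35] -> [-20, -46]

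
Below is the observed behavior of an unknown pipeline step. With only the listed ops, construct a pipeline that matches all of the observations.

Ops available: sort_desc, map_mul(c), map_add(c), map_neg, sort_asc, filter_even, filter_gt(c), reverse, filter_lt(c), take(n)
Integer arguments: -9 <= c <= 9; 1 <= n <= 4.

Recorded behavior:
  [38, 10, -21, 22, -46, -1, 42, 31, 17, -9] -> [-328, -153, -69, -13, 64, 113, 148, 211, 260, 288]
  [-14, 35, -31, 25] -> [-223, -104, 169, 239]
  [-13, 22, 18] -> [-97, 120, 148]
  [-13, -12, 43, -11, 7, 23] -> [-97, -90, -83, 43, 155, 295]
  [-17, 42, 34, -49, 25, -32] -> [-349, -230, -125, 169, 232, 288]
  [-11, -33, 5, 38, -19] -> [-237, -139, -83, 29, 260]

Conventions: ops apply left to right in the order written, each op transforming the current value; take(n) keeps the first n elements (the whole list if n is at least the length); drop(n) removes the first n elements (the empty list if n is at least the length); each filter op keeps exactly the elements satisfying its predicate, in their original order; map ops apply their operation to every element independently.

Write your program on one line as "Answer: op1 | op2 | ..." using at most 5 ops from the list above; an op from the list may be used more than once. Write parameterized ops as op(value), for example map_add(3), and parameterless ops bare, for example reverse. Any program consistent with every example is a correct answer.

map_mul(7) | sort_desc | map_add(-6) | reverse

Check, running the answer program on each example:
  [38, 10, -21, 22, -46, -1, 42, 31, 17, -9] -> [266, 70, -147, 154, -322, -7, 294, 217, 119, -63] -> [294, 266, 217, 154, 119, 70, -7, -63, -147, -322] -> [288, 260, 211, 148, 113, 64, -13, -69, -153, -328] -> [-328, -153, -69, -13, 64, 113, 148, 211, 260, 288]
  [-14, 35, -31, 25] -> [-98, 245, -217, 175] -> [245, 175, -98, -217] -> [239, 169, -104, -223] -> [-223, -104, 169, 239]
  [-13, 22, 18] -> [-91, 154, 126] -> [154, 126, -91] -> [148, 120, -97] -> [-97, 120, 148]
  [-13, -12, 43, -11, 7, 23] -> [-91, -84, 301, -77, 49, 161] -> [301, 161, 49, -77, -84, -91] -> [295, 155, 43, -83, -90, -97] -> [-97, -90, -83, 43, 155, 295]
  [-17, 42, 34, -49, 25, -32] -> [-119, 294, 238, -343, 175, -224] -> [294, 238, 175, -119, -224, -343] -> [288, 232, 169, -125, -230, -349] -> [-349, -230, -125, 169, 232, 288]
  [-11, -33, 5, 38, -19] -> [-77, -231, 35, 266, -133] -> [266, 35, -77, -133, -231] -> [260, 29, -83, -139, -237] -> [-237, -139, -83, 29, 260]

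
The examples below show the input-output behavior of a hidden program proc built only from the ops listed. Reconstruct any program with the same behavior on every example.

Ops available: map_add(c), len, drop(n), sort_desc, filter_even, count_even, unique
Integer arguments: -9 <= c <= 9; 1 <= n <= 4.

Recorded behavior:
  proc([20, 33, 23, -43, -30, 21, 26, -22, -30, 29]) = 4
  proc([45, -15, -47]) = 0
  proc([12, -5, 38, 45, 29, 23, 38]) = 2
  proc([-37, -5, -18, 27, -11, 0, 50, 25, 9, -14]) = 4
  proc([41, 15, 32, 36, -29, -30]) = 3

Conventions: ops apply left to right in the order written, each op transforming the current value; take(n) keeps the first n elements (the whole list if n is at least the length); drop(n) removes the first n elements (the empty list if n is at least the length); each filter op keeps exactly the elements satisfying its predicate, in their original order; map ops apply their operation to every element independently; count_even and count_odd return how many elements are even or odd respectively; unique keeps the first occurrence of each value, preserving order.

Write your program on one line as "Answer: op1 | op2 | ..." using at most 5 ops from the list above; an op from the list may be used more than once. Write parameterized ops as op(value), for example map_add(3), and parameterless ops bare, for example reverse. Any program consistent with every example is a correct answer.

filter_even | sort_desc | unique | count_even

Check, running the answer program on each example:
  [20, 33, 23, -43, -30, 21, 26, -22, -30, 29] -> [20, -30, 26, -22, -30] -> [26, 20, -22, -30, -30] -> [26, 20, -22, -30] -> 4
  [45, -15, -47] -> [] -> [] -> [] -> 0
  [12, -5, 38, 45, 29, 23, 38] -> [12, 38, 38] -> [38, 38, 12] -> [38, 12] -> 2
  [-37, -5, -18, 27, -11, 0, 50, 25, 9, -14] -> [-18, 0, 50, -14] -> [50, 0, -14, -18] -> [50, 0, -14, -18] -> 4
  [41, 15, 32, 36, -29, -30] -> [32, 36, -30] -> [36, 32, -30] -> [36, 32, -30] -> 3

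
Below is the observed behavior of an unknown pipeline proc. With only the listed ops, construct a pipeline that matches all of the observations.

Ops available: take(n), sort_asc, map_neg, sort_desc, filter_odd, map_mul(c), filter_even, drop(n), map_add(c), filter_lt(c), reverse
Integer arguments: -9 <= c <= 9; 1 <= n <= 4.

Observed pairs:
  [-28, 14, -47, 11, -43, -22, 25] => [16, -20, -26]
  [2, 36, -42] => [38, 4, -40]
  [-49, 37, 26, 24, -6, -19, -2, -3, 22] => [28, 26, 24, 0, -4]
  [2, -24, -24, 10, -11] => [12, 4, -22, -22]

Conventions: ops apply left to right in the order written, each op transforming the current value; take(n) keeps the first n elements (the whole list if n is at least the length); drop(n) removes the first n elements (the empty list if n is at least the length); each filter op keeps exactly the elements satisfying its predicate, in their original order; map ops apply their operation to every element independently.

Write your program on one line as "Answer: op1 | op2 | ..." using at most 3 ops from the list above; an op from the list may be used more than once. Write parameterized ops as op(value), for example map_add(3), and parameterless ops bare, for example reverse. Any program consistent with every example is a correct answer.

map_add(2) | sort_desc | filter_even

Check, running the answer program on each example:
  [-28, 14, -47, 11, -43, -22, 25] -> [-26, 16, -45, 13, -41, -20, 27] -> [27, 16, 13, -20, -26, -41, -45] -> [16, -20, -26]
  [2, 36, -42] -> [4, 38, -40] -> [38, 4, -40] -> [38, 4, -40]
  [-49, 37, 26, 24, -6, -19, -2, -3, 22] -> [-47, 39, 28, 26, -4, -17, 0, -1, 24] -> [39, 28, 26, 24, 0, -1, -4, -17, -47] -> [28, 26, 24, 0, -4]
  [2, -24, -24, 10, -11] -> [4, -22, -22, 12, -9] -> [12, 4, -9, -22, -22] -> [12, 4, -22, -22]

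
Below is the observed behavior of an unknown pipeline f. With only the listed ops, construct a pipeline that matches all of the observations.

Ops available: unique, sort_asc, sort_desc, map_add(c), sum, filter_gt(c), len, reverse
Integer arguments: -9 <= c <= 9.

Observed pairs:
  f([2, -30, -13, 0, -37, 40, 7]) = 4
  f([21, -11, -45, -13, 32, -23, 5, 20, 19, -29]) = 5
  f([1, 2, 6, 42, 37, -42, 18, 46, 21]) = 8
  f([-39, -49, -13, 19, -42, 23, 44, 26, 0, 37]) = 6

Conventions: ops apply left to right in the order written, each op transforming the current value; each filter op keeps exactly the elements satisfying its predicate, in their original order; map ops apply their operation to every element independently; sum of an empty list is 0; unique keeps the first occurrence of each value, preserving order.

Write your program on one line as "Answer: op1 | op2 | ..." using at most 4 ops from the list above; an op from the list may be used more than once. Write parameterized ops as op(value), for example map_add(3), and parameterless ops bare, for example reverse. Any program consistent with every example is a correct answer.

filter_gt(-3) | sort_desc | map_add(-9) | len

Check, running the answer program on each example:
  [2, -30, -13, 0, -37, 40, 7] -> [2, 0, 40, 7] -> [40, 7, 2, 0] -> [31, -2, -7, -9] -> 4
  [21, -11, -45, -13, 32, -23, 5, 20, 19, -29] -> [21, 32, 5, 20, 19] -> [32, 21, 20, 19, 5] -> [23, 12, 11, 10, -4] -> 5
  [1, 2, 6, 42, 37, -42, 18, 46, 21] -> [1, 2, 6, 42, 37, 18, 46, 21] -> [46, 42, 37, 21, 18, 6, 2, 1] -> [37, 33, 28, 12, 9, -3, -7, -8] -> 8
  [-39, -49, -13, 19, -42, 23, 44, 26, 0, 37] -> [19, 23, 44, 26, 0, 37] -> [44, 37, 26, 23, 19, 0] -> [35, 28, 17, 14, 10, -9] -> 6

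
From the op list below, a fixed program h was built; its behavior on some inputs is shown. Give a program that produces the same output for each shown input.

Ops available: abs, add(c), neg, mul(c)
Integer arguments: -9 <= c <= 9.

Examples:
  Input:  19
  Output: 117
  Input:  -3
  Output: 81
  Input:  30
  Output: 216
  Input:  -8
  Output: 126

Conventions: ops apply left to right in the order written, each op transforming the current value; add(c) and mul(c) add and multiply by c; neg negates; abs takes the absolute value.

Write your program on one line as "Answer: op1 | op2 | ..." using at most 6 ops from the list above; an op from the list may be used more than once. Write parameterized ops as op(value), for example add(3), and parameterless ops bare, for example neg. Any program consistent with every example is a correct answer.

add(1) | add(-7) | mul(-9) | neg | abs

Check, running the answer program on each example:
  19 -> 20 -> 13 -> -117 -> 117 -> 117
  -3 -> -2 -> -9 -> 81 -> -81 -> 81
  30 -> 31 -> 24 -> -216 -> 216 -> 216
  -8 -> -7 -> -14 -> 126 -> -126 -> 126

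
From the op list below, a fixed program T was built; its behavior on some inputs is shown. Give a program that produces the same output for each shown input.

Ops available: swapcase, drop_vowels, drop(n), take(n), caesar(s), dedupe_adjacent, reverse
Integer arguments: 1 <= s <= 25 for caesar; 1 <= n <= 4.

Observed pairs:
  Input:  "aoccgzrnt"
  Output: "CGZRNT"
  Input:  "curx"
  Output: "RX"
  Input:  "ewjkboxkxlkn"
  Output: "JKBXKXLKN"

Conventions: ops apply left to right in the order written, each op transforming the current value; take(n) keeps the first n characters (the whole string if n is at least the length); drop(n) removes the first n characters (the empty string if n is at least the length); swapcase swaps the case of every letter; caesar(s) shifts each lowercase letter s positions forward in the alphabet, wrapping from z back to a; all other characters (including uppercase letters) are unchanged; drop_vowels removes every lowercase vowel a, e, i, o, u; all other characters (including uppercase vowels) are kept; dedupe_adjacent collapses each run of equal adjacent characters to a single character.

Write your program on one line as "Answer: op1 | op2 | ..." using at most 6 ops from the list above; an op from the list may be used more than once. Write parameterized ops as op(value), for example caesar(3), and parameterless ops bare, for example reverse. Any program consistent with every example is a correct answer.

drop(2) | drop_vowels | reverse | dedupe_adjacent | swapcase | reverse

Check, running the answer program on each example:
  "aoccgzrnt" -> "ccgzrnt" -> "ccgzrnt" -> "tnrzgcc" -> "tnrzgc" -> "TNRZGC" -> "CGZRNT"
  "curx" -> "rx" -> "rx" -> "xr" -> "xr" -> "XR" -> "RX"
  "ewjkboxkxlkn" -> "jkboxkxlkn" -> "jkbxkxlkn" -> "nklxkxbkj" -> "nklxkxbkj" -> "NKLXKXBKJ" -> "JKBXKXLKN"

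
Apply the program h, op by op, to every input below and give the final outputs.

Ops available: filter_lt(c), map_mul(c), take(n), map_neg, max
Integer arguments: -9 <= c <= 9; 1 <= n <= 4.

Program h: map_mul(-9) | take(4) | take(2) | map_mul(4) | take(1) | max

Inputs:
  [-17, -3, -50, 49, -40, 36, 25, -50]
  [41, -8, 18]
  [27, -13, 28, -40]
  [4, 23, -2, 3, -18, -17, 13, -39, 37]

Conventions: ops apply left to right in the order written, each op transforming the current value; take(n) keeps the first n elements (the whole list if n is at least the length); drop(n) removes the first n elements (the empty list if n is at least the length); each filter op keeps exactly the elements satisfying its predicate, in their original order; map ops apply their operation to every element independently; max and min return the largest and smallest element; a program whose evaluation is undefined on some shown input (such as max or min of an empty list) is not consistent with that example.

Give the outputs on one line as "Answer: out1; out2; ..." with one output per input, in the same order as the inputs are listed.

Execution, op by op:
  [-17, -3, -50, 49, -40, 36, 25, -50] -> [153, 27, 450, -441, 360, -324, -225, 450] -> [153, 27, 450, -441] -> [153, 27] -> [612, 108] -> [612] -> 612
  [41, -8, 18] -> [-369, 72, -162] -> [-369, 72, -162] -> [-369, 72] -> [-1476, 288] -> [-1476] -> -1476
  [27, -13, 28, -40] -> [-243, 117, -252, 360] -> [-243, 117, -252, 360] -> [-243, 117] -> [-972, 468] -> [-972] -> -972
  [4, 23, -2, 3, -18, -17, 13, -39, 37] -> [-36, -207, 18, -27, 162, 153, -117, 351, -333] -> [-36, -207, 18, -27] -> [-36, -207] -> [-144, -828] -> [-144] -> -144

612; -1476; -972; -144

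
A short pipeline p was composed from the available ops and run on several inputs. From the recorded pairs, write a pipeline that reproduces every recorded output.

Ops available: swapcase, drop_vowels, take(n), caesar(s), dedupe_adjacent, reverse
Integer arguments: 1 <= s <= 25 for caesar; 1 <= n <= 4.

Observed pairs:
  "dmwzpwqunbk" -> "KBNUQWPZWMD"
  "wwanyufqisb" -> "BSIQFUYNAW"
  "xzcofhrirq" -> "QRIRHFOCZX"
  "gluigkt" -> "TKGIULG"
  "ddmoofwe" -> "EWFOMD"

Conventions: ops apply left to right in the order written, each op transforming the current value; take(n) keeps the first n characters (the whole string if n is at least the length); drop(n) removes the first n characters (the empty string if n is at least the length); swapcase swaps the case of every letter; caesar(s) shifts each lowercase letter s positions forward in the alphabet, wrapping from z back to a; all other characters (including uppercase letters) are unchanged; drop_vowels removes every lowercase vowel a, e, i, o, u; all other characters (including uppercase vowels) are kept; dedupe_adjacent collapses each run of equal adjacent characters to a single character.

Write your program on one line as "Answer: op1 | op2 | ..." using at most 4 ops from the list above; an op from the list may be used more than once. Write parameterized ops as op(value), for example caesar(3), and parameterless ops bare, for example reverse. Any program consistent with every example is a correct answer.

dedupe_adjacent | swapcase | reverse

Check, running the answer program on each example:
  "dmwzpwqunbk" -> "dmwzpwqunbk" -> "DMWZPWQUNBK" -> "KBNUQWPZWMD"
  "wwanyufqisb" -> "wanyufqisb" -> "WANYUFQISB" -> "BSIQFUYNAW"
  "xzcofhrirq" -> "xzcofhrirq" -> "XZCOFHRIRQ" -> "QRIRHFOCZX"
  "gluigkt" -> "gluigkt" -> "GLUIGKT" -> "TKGIULG"
  "ddmoofwe" -> "dmofwe" -> "DMOFWE" -> "EWFOMD"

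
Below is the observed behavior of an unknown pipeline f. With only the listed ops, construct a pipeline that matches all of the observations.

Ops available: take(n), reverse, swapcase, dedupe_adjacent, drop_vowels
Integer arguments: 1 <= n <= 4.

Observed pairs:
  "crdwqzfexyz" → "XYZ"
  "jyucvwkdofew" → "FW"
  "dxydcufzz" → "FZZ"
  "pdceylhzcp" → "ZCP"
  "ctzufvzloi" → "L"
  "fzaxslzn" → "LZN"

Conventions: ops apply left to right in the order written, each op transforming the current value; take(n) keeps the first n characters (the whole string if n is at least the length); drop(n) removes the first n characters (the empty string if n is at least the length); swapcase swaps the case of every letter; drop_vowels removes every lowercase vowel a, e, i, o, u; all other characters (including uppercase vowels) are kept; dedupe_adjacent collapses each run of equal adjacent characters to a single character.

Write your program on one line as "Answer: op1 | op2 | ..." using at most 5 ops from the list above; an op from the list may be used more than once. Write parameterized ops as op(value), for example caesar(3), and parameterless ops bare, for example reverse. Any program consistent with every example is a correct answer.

reverse | take(3) | reverse | drop_vowels | swapcase

Check, running the answer program on each example:
  "crdwqzfexyz" -> "zyxefzqwdrc" -> "zyx" -> "xyz" -> "xyz" -> "XYZ"
  "jyucvwkdofew" -> "wefodkwvcuyj" -> "wef" -> "few" -> "fw" -> "FW"
  "dxydcufzz" -> "zzfucdyxd" -> "zzf" -> "fzz" -> "fzz" -> "FZZ"
  "pdceylhzcp" -> "pczhlyecdp" -> "pcz" -> "zcp" -> "zcp" -> "ZCP"
  "ctzufvzloi" -> "iolzvfuztc" -> "iol" -> "loi" -> "l" -> "L"
  "fzaxslzn" -> "nzlsxazf" -> "nzl" -> "lzn" -> "lzn" -> "LZN"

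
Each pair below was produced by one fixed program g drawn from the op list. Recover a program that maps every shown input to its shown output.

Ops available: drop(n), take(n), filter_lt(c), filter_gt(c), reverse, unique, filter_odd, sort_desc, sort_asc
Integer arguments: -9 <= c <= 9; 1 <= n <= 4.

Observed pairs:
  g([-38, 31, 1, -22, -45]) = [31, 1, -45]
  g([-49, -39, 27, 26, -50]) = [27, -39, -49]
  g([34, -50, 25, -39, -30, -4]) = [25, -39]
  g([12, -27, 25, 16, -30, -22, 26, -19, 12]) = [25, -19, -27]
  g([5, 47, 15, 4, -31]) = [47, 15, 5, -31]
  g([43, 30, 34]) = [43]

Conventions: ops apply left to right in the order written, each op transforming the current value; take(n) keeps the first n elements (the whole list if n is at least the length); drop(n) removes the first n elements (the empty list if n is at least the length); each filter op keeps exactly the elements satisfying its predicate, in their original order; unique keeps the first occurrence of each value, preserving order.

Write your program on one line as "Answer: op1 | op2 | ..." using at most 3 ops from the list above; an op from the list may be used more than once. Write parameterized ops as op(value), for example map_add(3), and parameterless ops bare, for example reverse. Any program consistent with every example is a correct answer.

filter_odd | sort_desc

Check, running the answer program on each example:
  [-38, 31, 1, -22, -45] -> [31, 1, -45] -> [31, 1, -45]
  [-49, -39, 27, 26, -50] -> [-49, -39, 27] -> [27, -39, -49]
  [34, -50, 25, -39, -30, -4] -> [25, -39] -> [25, -39]
  [12, -27, 25, 16, -30, -22, 26, -19, 12] -> [-27, 25, -19] -> [25, -19, -27]
  [5, 47, 15, 4, -31] -> [5, 47, 15, -31] -> [47, 15, 5, -31]
  [43, 30, 34] -> [43] -> [43]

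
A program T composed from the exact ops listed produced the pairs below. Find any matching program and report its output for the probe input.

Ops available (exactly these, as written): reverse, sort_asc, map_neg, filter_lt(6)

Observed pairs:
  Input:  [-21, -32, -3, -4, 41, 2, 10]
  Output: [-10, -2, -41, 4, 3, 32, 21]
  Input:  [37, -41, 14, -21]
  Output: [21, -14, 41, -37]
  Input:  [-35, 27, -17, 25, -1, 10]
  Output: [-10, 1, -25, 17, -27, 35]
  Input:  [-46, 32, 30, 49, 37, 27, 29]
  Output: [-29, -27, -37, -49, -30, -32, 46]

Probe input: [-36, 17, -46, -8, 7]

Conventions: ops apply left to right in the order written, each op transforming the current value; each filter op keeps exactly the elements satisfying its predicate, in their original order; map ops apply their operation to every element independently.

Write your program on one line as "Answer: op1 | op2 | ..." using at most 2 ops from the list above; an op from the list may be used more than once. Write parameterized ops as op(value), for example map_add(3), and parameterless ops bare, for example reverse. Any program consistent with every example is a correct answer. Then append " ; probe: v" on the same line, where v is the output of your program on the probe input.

map_neg | reverse ; probe: [-7, 8, 46, -17, 36]

Check, running the answer program on each example:
  [-21, -32, -3, -4, 41, 2, 10] -> [21, 32, 3, 4, -41, -2, -10] -> [-10, -2, -41, 4, 3, 32, 21]
  [37, -41, 14, -21] -> [-37, 41, -14, 21] -> [21, -14, 41, -37]
  [-35, 27, -17, 25, -1, 10] -> [35, -27, 17, -25, 1, -10] -> [-10, 1, -25, 17, -27, 35]
  [-46, 32, 30, 49, 37, 27, 29] -> [46, -32, -30, -49, -37, -27, -29] -> [-29, -27, -37, -49, -30, -32, 46]
  probe: [-36, 17, -46, -8, 7] -> [36, -17, 46, 8, -7] -> [-7, 8, 46, -17, 36]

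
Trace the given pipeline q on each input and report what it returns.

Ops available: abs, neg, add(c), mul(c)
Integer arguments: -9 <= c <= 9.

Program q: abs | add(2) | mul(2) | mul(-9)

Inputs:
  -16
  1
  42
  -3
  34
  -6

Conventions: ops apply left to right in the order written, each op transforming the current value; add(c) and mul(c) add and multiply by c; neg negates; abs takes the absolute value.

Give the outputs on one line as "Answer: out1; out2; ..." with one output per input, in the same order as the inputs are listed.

Execution, op by op:
  -16 -> 16 -> 18 -> 36 -> -324
  1 -> 1 -> 3 -> 6 -> -54
  42 -> 42 -> 44 -> 88 -> -792
  -3 -> 3 -> 5 -> 10 -> -90
  34 -> 34 -> 36 -> 72 -> -648
  -6 -> 6 -> 8 -> 16 -> -144

-324; -54; -792; -90; -648; -144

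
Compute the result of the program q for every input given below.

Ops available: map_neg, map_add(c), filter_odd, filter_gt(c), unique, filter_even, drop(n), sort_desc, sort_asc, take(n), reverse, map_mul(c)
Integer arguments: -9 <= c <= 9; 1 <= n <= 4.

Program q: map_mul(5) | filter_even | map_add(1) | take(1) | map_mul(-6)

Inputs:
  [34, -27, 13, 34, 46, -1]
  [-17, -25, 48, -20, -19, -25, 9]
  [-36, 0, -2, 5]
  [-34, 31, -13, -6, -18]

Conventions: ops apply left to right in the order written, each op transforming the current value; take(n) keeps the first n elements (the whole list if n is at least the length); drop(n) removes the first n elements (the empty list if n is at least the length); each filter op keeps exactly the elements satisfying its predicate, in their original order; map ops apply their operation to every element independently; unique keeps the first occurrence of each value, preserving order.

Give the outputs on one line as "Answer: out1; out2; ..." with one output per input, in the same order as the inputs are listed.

[-1026]; [-1446]; [1074]; [1014]

Execution, op by op:
  [34, -27, 13, 34, 46, -1] -> [170, -135, 65, 170, 230, -5] -> [170, 170, 230] -> [171, 171, 231] -> [171] -> [-1026]
  [-17, -25, 48, -20, -19, -25, 9] -> [-85, -125, 240, -100, -95, -125, 45] -> [240, -100] -> [241, -99] -> [241] -> [-1446]
  [-36, 0, -2, 5] -> [-180, 0, -10, 25] -> [-180, 0, -10] -> [-179, 1, -9] -> [-179] -> [1074]
  [-34, 31, -13, -6, -18] -> [-170, 155, -65, -30, -90] -> [-170, -30, -90] -> [-169, -29, -89] -> [-169] -> [1014]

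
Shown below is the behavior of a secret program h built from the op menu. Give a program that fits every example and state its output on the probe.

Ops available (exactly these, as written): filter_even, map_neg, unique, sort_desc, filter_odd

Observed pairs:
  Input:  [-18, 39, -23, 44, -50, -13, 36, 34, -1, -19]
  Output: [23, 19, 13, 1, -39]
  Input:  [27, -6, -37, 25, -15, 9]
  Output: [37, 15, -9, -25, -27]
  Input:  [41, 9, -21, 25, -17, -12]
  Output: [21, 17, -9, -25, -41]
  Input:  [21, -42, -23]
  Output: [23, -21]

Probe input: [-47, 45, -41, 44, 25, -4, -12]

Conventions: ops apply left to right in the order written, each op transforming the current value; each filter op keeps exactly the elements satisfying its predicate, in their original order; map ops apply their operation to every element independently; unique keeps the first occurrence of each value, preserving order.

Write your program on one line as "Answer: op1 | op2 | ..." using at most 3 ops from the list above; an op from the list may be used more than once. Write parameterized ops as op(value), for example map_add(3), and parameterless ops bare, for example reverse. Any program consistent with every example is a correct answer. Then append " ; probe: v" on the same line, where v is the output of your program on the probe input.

map_neg | sort_desc | filter_odd ; probe: [47, 41, -25, -45]

Check, running the answer program on each example:
  [-18, 39, -23, 44, -50, -13, 36, 34, -1, -19] -> [18, -39, 23, -44, 50, 13, -36, -34, 1, 19] -> [50, 23, 19, 18, 13, 1, -34, -36, -39, -44] -> [23, 19, 13, 1, -39]
  [27, -6, -37, 25, -15, 9] -> [-27, 6, 37, -25, 15, -9] -> [37, 15, 6, -9, -25, -27] -> [37, 15, -9, -25, -27]
  [41, 9, -21, 25, -17, -12] -> [-41, -9, 21, -25, 17, 12] -> [21, 17, 12, -9, -25, -41] -> [21, 17, -9, -25, -41]
  [21, -42, -23] -> [-21, 42, 23] -> [42, 23, -21] -> [23, -21]
  probe: [-47, 45, -41, 44, 25, -4, -12] -> [47, -45, 41, -44, -25, 4, 12] -> [47, 41, 12, 4, -25, -44, -45] -> [47, 41, -25, -45]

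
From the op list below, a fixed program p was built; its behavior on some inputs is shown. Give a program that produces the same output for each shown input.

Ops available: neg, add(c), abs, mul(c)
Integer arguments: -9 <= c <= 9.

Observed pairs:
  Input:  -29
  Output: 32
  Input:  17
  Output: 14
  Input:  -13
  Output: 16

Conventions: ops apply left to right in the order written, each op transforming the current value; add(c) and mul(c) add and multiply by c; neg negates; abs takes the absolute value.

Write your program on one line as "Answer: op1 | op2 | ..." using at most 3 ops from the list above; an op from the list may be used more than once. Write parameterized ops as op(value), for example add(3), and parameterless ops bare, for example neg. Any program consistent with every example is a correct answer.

add(-7) | add(4) | abs

Check, running the answer program on each example:
  -29 -> -36 -> -32 -> 32
  17 -> 10 -> 14 -> 14
  -13 -> -20 -> -16 -> 16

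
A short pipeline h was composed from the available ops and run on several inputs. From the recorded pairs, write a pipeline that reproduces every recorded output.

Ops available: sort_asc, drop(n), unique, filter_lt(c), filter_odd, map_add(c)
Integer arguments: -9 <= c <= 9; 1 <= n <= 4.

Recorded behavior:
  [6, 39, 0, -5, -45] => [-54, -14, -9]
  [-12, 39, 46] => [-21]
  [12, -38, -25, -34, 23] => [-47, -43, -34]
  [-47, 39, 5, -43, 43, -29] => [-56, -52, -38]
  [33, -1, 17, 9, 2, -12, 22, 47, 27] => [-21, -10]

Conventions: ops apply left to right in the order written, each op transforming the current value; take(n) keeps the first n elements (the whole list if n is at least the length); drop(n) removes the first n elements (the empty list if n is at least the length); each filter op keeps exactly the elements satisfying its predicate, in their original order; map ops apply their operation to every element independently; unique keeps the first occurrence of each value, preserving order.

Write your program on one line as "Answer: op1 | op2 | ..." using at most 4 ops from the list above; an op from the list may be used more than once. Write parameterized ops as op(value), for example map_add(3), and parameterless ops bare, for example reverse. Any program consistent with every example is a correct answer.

sort_asc | filter_lt(1) | map_add(-9)

Check, running the answer program on each example:
  [6, 39, 0, -5, -45] -> [-45, -5, 0, 6, 39] -> [-45, -5, 0] -> [-54, -14, -9]
  [-12, 39, 46] -> [-12, 39, 46] -> [-12] -> [-21]
  [12, -38, -25, -34, 23] -> [-38, -34, -25, 12, 23] -> [-38, -34, -25] -> [-47, -43, -34]
  [-47, 39, 5, -43, 43, -29] -> [-47, -43, -29, 5, 39, 43] -> [-47, -43, -29] -> [-56, -52, -38]
  [33, -1, 17, 9, 2, -12, 22, 47, 27] -> [-12, -1, 2, 9, 17, 22, 27, 33, 47] -> [-12, -1] -> [-21, -10]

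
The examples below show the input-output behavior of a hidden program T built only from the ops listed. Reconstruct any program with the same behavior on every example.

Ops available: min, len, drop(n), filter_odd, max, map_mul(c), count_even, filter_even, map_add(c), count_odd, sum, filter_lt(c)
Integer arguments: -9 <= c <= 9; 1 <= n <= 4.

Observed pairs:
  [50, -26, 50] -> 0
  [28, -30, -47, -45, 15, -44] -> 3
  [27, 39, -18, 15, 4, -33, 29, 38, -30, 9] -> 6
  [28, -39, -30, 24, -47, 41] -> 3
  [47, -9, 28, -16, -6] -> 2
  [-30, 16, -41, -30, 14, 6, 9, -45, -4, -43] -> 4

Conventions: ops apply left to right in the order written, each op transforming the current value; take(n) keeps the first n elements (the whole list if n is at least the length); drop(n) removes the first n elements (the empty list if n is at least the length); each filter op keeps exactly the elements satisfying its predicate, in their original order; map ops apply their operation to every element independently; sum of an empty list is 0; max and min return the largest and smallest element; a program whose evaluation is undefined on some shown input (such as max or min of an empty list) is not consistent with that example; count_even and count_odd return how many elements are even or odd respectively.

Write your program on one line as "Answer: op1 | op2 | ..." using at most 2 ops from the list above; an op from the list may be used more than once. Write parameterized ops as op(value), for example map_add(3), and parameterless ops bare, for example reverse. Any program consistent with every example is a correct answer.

filter_odd | len

Check, running the answer program on each example:
  [50, -26, 50] -> [] -> 0
  [28, -30, -47, -45, 15, -44] -> [-47, -45, 15] -> 3
  [27, 39, -18, 15, 4, -33, 29, 38, -30, 9] -> [27, 39, 15, -33, 29, 9] -> 6
  [28, -39, -30, 24, -47, 41] -> [-39, -47, 41] -> 3
  [47, -9, 28, -16, -6] -> [47, -9] -> 2
  [-30, 16, -41, -30, 14, 6, 9, -45, -4, -43] -> [-41, 9, -45, -43] -> 4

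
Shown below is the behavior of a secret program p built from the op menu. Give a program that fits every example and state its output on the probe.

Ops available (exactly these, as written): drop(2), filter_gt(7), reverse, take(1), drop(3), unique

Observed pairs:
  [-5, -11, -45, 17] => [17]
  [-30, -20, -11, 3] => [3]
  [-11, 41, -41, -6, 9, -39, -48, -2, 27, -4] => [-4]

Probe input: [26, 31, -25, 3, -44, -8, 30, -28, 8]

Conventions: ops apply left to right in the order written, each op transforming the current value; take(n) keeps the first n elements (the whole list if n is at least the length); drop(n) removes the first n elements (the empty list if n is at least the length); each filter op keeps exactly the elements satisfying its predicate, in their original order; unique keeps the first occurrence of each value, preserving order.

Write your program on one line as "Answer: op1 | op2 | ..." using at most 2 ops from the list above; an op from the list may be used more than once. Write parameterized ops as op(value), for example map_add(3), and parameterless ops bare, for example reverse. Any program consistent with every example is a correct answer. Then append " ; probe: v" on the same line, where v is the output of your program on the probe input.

reverse | take(1) ; probe: [8]

Check, running the answer program on each example:
  [-5, -11, -45, 17] -> [17, -45, -11, -5] -> [17]
  [-30, -20, -11, 3] -> [3, -11, -20, -30] -> [3]
  [-11, 41, -41, -6, 9, -39, -48, -2, 27, -4] -> [-4, 27, -2, -48, -39, 9, -6, -41, 41, -11] -> [-4]
  probe: [26, 31, -25, 3, -44, -8, 30, -28, 8] -> [8, -28, 30, -8, -44, 3, -25, 31, 26] -> [8]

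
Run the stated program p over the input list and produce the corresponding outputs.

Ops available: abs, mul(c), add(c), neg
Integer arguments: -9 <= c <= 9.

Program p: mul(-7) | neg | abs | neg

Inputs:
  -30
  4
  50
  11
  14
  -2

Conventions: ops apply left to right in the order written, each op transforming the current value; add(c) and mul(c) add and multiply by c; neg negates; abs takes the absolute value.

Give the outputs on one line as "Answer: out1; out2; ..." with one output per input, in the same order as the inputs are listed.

Execution, op by op:
  -30 -> 210 -> -210 -> 210 -> -210
  4 -> -28 -> 28 -> 28 -> -28
  50 -> -350 -> 350 -> 350 -> -350
  11 -> -77 -> 77 -> 77 -> -77
  14 -> -98 -> 98 -> 98 -> -98
  -2 -> 14 -> -14 -> 14 -> -14

-210; -28; -350; -77; -98; -14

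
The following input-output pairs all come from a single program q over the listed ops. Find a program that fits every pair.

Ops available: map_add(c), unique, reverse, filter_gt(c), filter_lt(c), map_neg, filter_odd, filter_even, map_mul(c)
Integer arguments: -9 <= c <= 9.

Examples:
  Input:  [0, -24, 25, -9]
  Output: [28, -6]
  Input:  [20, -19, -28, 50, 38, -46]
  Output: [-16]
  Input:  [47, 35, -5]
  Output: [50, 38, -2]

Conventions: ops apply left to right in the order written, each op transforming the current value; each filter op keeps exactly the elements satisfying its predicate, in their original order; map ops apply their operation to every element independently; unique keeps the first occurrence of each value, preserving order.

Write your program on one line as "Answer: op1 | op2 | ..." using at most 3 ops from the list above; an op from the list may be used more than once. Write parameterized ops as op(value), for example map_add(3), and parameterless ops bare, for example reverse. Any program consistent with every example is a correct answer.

map_add(3) | filter_even

Check, running the answer program on each example:
  [0, -24, 25, -9] -> [3, -21, 28, -6] -> [28, -6]
  [20, -19, -28, 50, 38, -46] -> [23, -16, -25, 53, 41, -43] -> [-16]
  [47, 35, -5] -> [50, 38, -2] -> [50, 38, -2]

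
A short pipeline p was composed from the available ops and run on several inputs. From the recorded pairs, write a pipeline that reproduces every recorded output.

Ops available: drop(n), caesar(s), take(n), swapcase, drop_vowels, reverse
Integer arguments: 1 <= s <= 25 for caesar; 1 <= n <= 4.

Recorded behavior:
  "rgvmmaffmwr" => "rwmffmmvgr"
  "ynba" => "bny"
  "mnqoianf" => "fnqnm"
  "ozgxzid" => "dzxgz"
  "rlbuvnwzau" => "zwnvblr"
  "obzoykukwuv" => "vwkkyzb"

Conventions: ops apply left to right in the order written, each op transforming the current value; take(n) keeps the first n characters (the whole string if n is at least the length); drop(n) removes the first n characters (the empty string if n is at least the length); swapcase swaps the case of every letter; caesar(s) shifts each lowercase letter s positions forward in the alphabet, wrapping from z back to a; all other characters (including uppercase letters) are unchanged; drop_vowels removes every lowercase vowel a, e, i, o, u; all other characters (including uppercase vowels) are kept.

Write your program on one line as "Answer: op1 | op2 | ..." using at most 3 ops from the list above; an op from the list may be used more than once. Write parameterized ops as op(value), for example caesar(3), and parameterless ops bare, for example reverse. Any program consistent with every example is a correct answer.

drop_vowels | reverse

Check, running the answer program on each example:
  "rgvmmaffmwr" -> "rgvmmffmwr" -> "rwmffmmvgr"
  "ynba" -> "ynb" -> "bny"
  "mnqoianf" -> "mnqnf" -> "fnqnm"
  "ozgxzid" -> "zgxzd" -> "dzxgz"
  "rlbuvnwzau" -> "rlbvnwz" -> "zwnvblr"
  "obzoykukwuv" -> "bzykkwv" -> "vwkkyzb"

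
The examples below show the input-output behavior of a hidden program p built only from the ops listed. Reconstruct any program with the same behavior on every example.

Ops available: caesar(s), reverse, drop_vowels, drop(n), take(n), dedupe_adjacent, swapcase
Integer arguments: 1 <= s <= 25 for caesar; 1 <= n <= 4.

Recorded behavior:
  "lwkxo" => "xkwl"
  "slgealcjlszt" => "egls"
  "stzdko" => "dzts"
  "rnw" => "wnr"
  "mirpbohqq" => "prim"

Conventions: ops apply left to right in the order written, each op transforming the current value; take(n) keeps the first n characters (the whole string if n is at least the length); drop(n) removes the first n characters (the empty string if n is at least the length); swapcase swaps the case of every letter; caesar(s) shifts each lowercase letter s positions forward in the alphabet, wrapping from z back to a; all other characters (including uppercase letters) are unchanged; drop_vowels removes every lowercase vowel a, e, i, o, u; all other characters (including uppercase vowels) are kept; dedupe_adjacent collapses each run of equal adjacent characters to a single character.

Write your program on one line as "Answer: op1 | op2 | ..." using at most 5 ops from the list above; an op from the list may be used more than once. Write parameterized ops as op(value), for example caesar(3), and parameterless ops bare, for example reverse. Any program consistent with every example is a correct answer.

dedupe_adjacent | take(4) | swapcase | reverse | swapcase

Check, running the answer program on each example:
  "lwkxo" -> "lwkxo" -> "lwkx" -> "LWKX" -> "XKWL" -> "xkwl"
  "slgealcjlszt" -> "slgealcjlszt" -> "slge" -> "SLGE" -> "EGLS" -> "egls"
  "stzdko" -> "stzdko" -> "stzd" -> "STZD" -> "DZTS" -> "dzts"
  "rnw" -> "rnw" -> "rnw" -> "RNW" -> "WNR" -> "wnr"
  "mirpbohqq" -> "mirpbohq" -> "mirp" -> "MIRP" -> "PRIM" -> "prim"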